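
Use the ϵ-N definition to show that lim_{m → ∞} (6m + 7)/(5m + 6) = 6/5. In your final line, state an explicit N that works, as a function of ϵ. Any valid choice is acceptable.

N = (1/25)/ϵ

Fix ϵ > 0. For m ≥ 1, |(6m + 7)/(5m + 6) − (6/5)| = |-1|/(5(5m + 6)) = 1/(5(5m + 6)).
Since 5m + 6 ≥ 5m for m ≥ 1, this is ≤ 1/(5·5m) = (1/25)/m.
So |(6m + 7)/(5m + 6) − (6/5)| < ϵ whenever m > (1/25)/ϵ.
Take N = (1/25)/ϵ. If m > N then |(6m + 7)/(5m + 6) − (6/5)| ≤ (1/25)/m < ϵ.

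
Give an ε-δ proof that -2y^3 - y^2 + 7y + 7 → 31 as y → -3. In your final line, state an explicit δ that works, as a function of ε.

Let ε > 0 be given. We want δ > 0 such that 0 < |y + 3| < δ implies |(-2y^3 - y^2 + 7y + 7) − 31| < ε.
(-2y^3 - y^2 + 7y + 7) − 31 = -2y^3 - y^2 + 7y - 24 = (y + 3)(-2y^2 + 5y - 8).
So |(-2y^3 - y^2 + 7y + 7) − 31| = |y + 3|·|-2y^2 + 5y - 8|.
Assume first that |y + 3| < 1, so |y| < 4. Then |-2y^2 + 5y - 8| ≤ 2·4^2 + 5·4 + 8 = 60.
Hence |(-2y^3 - y^2 + 7y + 7) − 31| ≤ 60|y + 3| < ε provided |y + 3| < ε/60.
Choosing δ = min(1, ε/60) ensures both conditions, hence |(-2y^3 - y^2 + 7y + 7) − 31| < ε.

δ = min(1, ε/60)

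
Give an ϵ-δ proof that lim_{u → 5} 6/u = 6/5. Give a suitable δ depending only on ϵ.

Let ϵ > 0 be given. We seek δ > 0 such that 0 < |u − 5| < δ implies |6/u − (6/5)| < ϵ.
|6/u − (6/5)| = 6·|5 − u|/(5·|u|) = 6|u − 5|/(5|u|).
Require δ ≤ 5/2 so that |u| > 5 − 5/2 = 5/2, hence 5|u| > 25/2.
Then |6/u − (6/5)| < 6|u − 5|/(25/2), which is < ϵ when |u − 5| < (25/12)ϵ.
Take δ = min(5/2, (25/12)ϵ). Then 0 < |u − 5| < δ gives both |u − 5| < 5/2 and |u − 5| < (25/12)ϵ, so |6/u − (6/5)| < ϵ.

δ = min(5/2, (25/12)ϵ)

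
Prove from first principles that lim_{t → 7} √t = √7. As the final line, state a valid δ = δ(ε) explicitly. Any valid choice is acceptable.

Let ε > 0 be given. We want δ > 0 such that 0 < |t − 7| < δ implies |√t − √7| < ε.
Multiplying by the conjugate, |√t − √7| = |t − 7|/(√t + √7).
Restrict δ ≤ 7 so that |t − 7| < 7 forces t > 0, and then √t + √7 > √7.
Hence |√t − √7| < |t − 7|/√7, which is < ε once |t − 7| < √7·ε.
Take δ = min(7, √7·ε). If 0 < |t − 7| < δ then t > 0 and |√t − √7| < |t − 7|/√7 < ε.

δ = min(7, √7·ε)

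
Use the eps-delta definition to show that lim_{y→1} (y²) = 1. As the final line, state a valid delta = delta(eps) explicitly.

delta = min(1, eps/3)

Suppose eps > 0. We seek delta > 0 with 0 < |y − 1| < delta ⇒ |y² − 1| < eps.
Factor: y² − 1 = (y − 1)(y + 1), so |y² − 1| = |y − 1|·|y + 1|.
Restrict delta ≤ 1. Then |y − 1| < 1 gives |y| < 2, so by the triangle inequality |y + 1| ≤ 2 + 1 = 3.
Hence |y² − 1| ≤ 3|y − 1|, which is < eps once |y − 1| < eps/3.
Take delta = min(1, eps/3). If 0 < |y − 1| < delta then both bounds hold and |y² − 1| ≤ 3|y − 1| < 3·(eps/3) = eps.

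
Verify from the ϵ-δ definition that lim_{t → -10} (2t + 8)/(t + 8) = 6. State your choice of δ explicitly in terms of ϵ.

Let ϵ > 0. We want δ > 0 with 0 < |t + 10| < δ ⇒ |(2t + 8)/(t + 8) − 6| < ϵ.
Combining over a common denominator, (2t + 8)/(t + 8) − 6 = [(2t + 8)·(-2) − (-12)·(t + 8)] / [(-2)·(t + 8)] = 8(t + 10) / ((-2)(t + 8)).
So |(2t + 8)/(t + 8) − 6| = 8|t + 10| / (2·|t + 8|).
Restrict δ ≤ 1. Then |t + 10| < 1 gives |t + 8| = |(t + 10) + (-2)| ≥ 2 − 1 = 1.
Hence |(2t + 8)/(t + 8) − 6| < 8|t + 10|/(2·1) = 4|t + 10|, which is < ϵ once |t + 10| < (1/4)ϵ.
Take δ = min(1, (1/4)ϵ). Then 0 < |t + 10| < δ forces both bounds, so |(2t + 8)/(t + 8) − 6| < ϵ.

δ = min(1, (1/4)ϵ)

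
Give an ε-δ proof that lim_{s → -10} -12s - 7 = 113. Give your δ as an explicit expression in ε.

δ = ε/12

Fix ε > 0. We need δ > 0 so that 0 < |s + 10| < δ implies |(-12s - 7) − 113| < ε.
|(-12s - 7) − 113| = |-12s - 120| = 12|s + 10|.
Thus it suffices that |s + 10| < ε/12.
Take δ = ε/12. If 0 < |s + 10| < δ then |(-12s - 7) − 113| = 12|s + 10| < 12·(ε/12) = ε.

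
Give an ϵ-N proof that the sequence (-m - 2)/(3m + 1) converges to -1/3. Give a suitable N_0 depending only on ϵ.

N_0 = (5/9)/ϵ

Let ϵ > 0. For m ≥ 1, |(-m - 2)/(3m + 1) + 1/3| = |-5|/(3(3m + 1)) = 5/(3(3m + 1)).
Since 3m + 1 ≥ 3m for m ≥ 1, this is ≤ 5/(3·3m) = (5/9)/m.
So |(-m - 2)/(3m + 1) + 1/3| < ϵ whenever m > (5/9)/ϵ.
Take N_0 = (5/9)/ϵ. If m > N_0 then |(-m - 2)/(3m + 1) + 1/3| ≤ (5/9)/m < ϵ.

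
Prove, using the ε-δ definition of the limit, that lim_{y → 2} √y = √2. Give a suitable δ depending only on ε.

Suppose ε > 0. We want δ > 0 such that 0 < |y − 2| < δ implies |√y − √2| < ε.
Multiplying by the conjugate, |√y − √2| = |y − 2|/(√y + √2).
Restrict δ ≤ 2 so that |y − 2| < 2 forces y > 0, and then √y + √2 > √2.
Hence |√y − √2| < |y − 2|/√2, which is < ε once |y − 2| < √2·ε.
Take δ = min(2, √2·ε). If 0 < |y − 2| < δ then y > 0 and |√y − √2| < |y − 2|/√2 < ε.

δ = min(2, √2·ε)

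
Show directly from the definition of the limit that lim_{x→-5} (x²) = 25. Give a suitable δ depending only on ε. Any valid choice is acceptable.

δ = min(2, ε/12)

Suppose ε > 0. We seek δ > 0 with 0 < |x + 5| < δ ⇒ |x² − 25| < ε.
Factor: x² − 25 = (x + 5)(x - 5), so |x² − 25| = |x + 5|·|x - 5|.
Impose δ ≤ 2 so that |x| < 7; then |x - 5| ≤ 12.
Hence |x² − 25| ≤ 12|x + 5|, which is < ε once |x + 5| < ε/12.
Take δ = min(2, ε/12). If 0 < |x + 5| < δ then both bounds hold and |x² − 25| ≤ 12|x + 5| < 12·(ε/12) = ε.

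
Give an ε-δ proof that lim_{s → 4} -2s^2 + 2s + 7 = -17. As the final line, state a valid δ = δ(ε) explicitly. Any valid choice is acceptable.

δ = min(1, ε/16)

Let ε > 0. We want δ > 0 such that 0 < |s − 4| < δ implies |(-2s^2 + 2s + 7) + 17| < ε.
(-2s^2 + 2s + 7) + 17 = -2s^2 + 2s + 24 = (s − 4)(-2s - 6).
So |(-2s^2 + 2s + 7) + 17| = |s − 4|·|-2s - 6|.
Require δ ≤ 1. Then |s − 4| < 1 gives |s| < 5, and by the triangle inequality |-2s - 6| ≤ 2·5 + 6 = 16.
Hence |(-2s^2 + 2s + 7) + 17| ≤ 16|s − 4| < ε provided |s − 4| < ε/16.
Choosing δ = min(1, ε/16) ensures both conditions, hence |(-2s^2 + 2s + 7) + 17| < ε.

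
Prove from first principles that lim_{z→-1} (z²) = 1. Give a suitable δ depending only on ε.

δ = min(1, ε/3)

Suppose ε > 0. We seek δ > 0 with 0 < |z + 1| < δ ⇒ |z² − 1| < ε.
Factor: z² − 1 = (z + 1)(z - 1), so |z² − 1| = |z + 1|·|z - 1|.
Impose δ ≤ 1 so that |z| < 2; then |z - 1| ≤ 3.
Hence |z² − 1| ≤ 3|z + 1|, which is < ε once |z + 1| < ε/3.
Take δ = min(1, ε/3). If 0 < |z + 1| < δ then both bounds hold and |z² − 1| ≤ 3|z + 1| < 3·(ε/3) = ε.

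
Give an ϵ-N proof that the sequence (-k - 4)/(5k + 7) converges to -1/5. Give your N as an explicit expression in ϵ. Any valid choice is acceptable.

N = (13/25)/ϵ

Suppose ϵ > 0. For k ≥ 1, |(-k - 4)/(5k + 7) + 1/5| = |-13|/(5(5k + 7)) = 13/(5(5k + 7)).
Since 5k + 7 ≥ 5k for k ≥ 1, this is ≤ 13/(5·5k) = (13/25)/k.
So |(-k - 4)/(5k + 7) + 1/5| < ϵ whenever k > (13/25)/ϵ.
Take N = (13/25)/ϵ. If k > N then |(-k - 4)/(5k + 7) + 1/5| ≤ (13/25)/k < ϵ.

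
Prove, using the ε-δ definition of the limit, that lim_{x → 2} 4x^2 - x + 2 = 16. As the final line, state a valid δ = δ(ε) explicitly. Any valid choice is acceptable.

δ = min(1, ε/19)

Let ε > 0. We want δ > 0 such that 0 < |x − 2| < δ implies |(4x^2 - x + 2) − 16| < ε.
(4x^2 - x + 2) − 16 = 4x^2 - x - 14 = (x − 2)(4x + 7).
So |(4x^2 - x + 2) − 16| = |x − 2|·|4x + 7|.
Require δ ≤ 1. Then |x − 2| < 1 gives |x| < 3, and by the triangle inequality |4x + 7| ≤ 4·3 + 7 = 19.
Hence |(4x^2 - x + 2) − 16| ≤ 19|x − 2| < ε provided |x − 2| < ε/19.
Choosing δ = min(1, ε/19) ensures both conditions, hence |(4x^2 - x + 2) − 16| < ε.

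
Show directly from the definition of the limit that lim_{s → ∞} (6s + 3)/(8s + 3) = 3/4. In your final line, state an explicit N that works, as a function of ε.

Let ε > 0. We seek N > 0 such that s > N implies |(6s + 3)/(8s + 3) − (3/4)| < ε.
(6s + 3)/(8s + 3) − (3/4) = (8(6s + 3) − 6(8s + 3)) / (8(8s + 3)) = 6/(8(8s + 3)).
For s > 0 we have 8s + 3 > 8s, so |(6s + 3)/(8s + 3) − (3/4)| = 6/(8(8s + 3)) < 6/(8·8s) = (3/32)/s.
Thus |(6s + 3)/(8s + 3) − (3/4)| < ε whenever s > (3/32)/ε.
Take N = (3/32)/ε. If s > N then |(6s + 3)/(8s + 3) − (3/4)| < (3/32)/s < ε.

N = (3/32)/ε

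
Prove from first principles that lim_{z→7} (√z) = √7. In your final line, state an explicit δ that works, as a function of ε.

δ = min(7, √7·ε)

Fix ε > 0. We want δ > 0 such that 0 < |z − 7| < δ implies |√z − √7| < ε.
Multiplying by the conjugate, |√z − √7| = |z − 7|/(√z + √7).
Restrict δ ≤ 7 so that |z − 7| < 7 forces z > 0, and then √z + √7 > √7.
Hence |√z − √7| < |z − 7|/√7, which is < ε once |z − 7| < √7·ε.
Take δ = min(7, √7·ε). If 0 < |z − 7| < δ then z > 0 and |√z − √7| < |z − 7|/√7 < ε.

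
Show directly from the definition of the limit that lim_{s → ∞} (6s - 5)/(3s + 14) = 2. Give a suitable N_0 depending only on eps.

N_0 = 11/eps

Suppose eps > 0. We seek N_0 > 0 such that s > N_0 implies |(6s - 5)/(3s + 14) − 2| < eps.
(6s - 5)/(3s + 14) − 2 = (3(6s - 5) − 6(3s + 14)) / (3(3s + 14)) = -99/(3(3s + 14)).
For s > 0 we have 3s + 14 > 3s, so |(6s - 5)/(3s + 14) − 2| = 99/(3(3s + 14)) < 99/(3·3s) = 11/s.
Thus |(6s - 5)/(3s + 14) − 2| < eps whenever s > 11/eps.
Take N_0 = 11/eps. If s > N_0 then |(6s - 5)/(3s + 14) − 2| < 11/s < eps.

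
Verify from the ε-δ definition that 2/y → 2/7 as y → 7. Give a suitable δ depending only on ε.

δ = min(7/2, (49/4)ε)

Let ε > 0 be given. We seek δ > 0 such that 0 < |y − 7| < δ implies |2/y − (2/7)| < ε.
|2/y − (2/7)| = 2·|7 − y|/(7·|y|) = 2|y − 7|/(7|y|).
Restrict δ ≤ 7/2. Then |y − 7| < 7/2 gives |y| > 7/2, so 7|y| > 49/2.
Then |2/y − (2/7)| < 2|y − 7|/(49/2), which is < ε when |y − 7| < (49/4)ε.
Take δ = min(7/2, (49/4)ε). Then 0 < |y − 7| < δ gives both |y − 7| < 7/2 and |y − 7| < (49/4)ε, so |2/y − (2/7)| < ε.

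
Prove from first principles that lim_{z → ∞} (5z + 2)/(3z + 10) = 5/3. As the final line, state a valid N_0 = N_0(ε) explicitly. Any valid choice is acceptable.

N_0 = (44/9)/ε

Suppose ε > 0. We seek N_0 > 0 such that z > N_0 implies |(5z + 2)/(3z + 10) − (5/3)| < ε.
(5z + 2)/(3z + 10) − (5/3) = (3(5z + 2) − 5(3z + 10)) / (3(3z + 10)) = -44/(3(3z + 10)).
For z > 0 we have 3z + 10 > 3z, so |(5z + 2)/(3z + 10) − (5/3)| = 44/(3(3z + 10)) < 44/(3·3z) = (44/9)/z.
Thus |(5z + 2)/(3z + 10) − (5/3)| < ε whenever z > (44/9)/ε.
Take N_0 = (44/9)/ε. If z > N_0 then |(5z + 2)/(3z + 10) − (5/3)| < (44/9)/z < ε.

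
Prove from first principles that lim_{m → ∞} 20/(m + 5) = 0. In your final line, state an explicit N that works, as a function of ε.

Let ε > 0. For m ≥ 1, |20/(m + 5) − 0| = 20/(m + 5) ≤ 20/m.
We need 20/m < ε, i.e. m > 20/ε.
Take N = 20/ε. If m > N then |20/(m + 5)| ≤ 20/m < ε.

N = 20/ε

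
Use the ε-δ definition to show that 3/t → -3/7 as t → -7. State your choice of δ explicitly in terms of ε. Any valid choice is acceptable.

Fix ε > 0. We seek δ > 0 such that 0 < |t + 7| < δ implies |3/t + 3/7| < ε.
|3/t + 3/7| = 3·|-7 − t|/(7·|t|) = 3|t + 7|/(7|t|).
Restrict δ ≤ 7/2. Then |t + 7| < 7/2 gives |t| > 7/2, so 7|t| > 49/2.
Then |3/t + 3/7| < 3|t + 7|/(49/2), which is < ε when |t + 7| < (49/6)ε.
Take δ = min(7/2, (49/6)ε). Then 0 < |t + 7| < δ gives both |t + 7| < 7/2 and |t + 7| < (49/6)ε, so |3/t + 3/7| < ε.

δ = min(7/2, (49/6)ε)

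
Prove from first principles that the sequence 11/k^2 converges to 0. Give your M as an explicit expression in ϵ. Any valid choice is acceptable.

Suppose ϵ > 0. For k ≥ 1, |11/k^2 − 0| = 11/k^2.
11/k^2 < ϵ ⇔ k^2 > 11/ϵ ⇔ k > (11/ϵ)^{1/2}.
Take M = (11/ϵ)^{1/2}. Then k > M implies 11/k^2 < ϵ.

M = (11/ϵ)^{1/2}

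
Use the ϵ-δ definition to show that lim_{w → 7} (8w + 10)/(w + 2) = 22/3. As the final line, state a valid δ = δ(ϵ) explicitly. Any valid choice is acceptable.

δ = min(9/2, (27/4)ϵ)

Let ϵ > 0. We want δ > 0 with 0 < |w − 7| < δ ⇒ |(8w + 10)/(w + 2) − (22/3)| < ϵ.
Combining over a common denominator, (8w + 10)/(w + 2) − (22/3) = [(8w + 10)·9 − 66·(w + 2)] / [9·(w + 2)] = 6(w − 7) / (9(w + 2)).
So |(8w + 10)/(w + 2) − (22/3)| = 6|w − 7| / (9·|w + 2|).
Require δ ≤ 9/2, so |w + 2| ≥ |9| − |w − 7| > 9 − 9/2 = 9/2.
Hence |(8w + 10)/(w + 2) − (22/3)| < 6|w − 7|/(9·(9/2)) = (4/27)|w − 7|, which is < ϵ once |w − 7| < (27/4)ϵ.
Take δ = min(9/2, (27/4)ϵ). Then 0 < |w − 7| < δ forces both bounds, so |(8w + 10)/(w + 2) − (22/3)| < ϵ.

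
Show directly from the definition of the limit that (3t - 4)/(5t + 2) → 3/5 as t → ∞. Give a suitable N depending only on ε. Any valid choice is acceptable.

N = (26/25)/ε

Let ε > 0 be given. We seek N > 0 such that t > N implies |(3t - 4)/(5t + 2) − (3/5)| < ε.
(3t - 4)/(5t + 2) − (3/5) = (5(3t - 4) − 3(5t + 2)) / (5(5t + 2)) = -26/(5(5t + 2)).
For t > 0 we have 5t + 2 > 5t, so |(3t - 4)/(5t + 2) − (3/5)| = 26/(5(5t + 2)) < 26/(5·5t) = (26/25)/t.
Thus |(3t - 4)/(5t + 2) − (3/5)| < ε whenever t > (26/25)/ε.
Take N = (26/25)/ε. If t > N then |(3t - 4)/(5t + 2) − (3/5)| < (26/25)/t < ε.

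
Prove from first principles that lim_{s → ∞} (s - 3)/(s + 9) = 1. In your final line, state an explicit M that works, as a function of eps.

M = 12/eps

Fix eps > 0. We seek M > 0 such that s > M implies |(s - 3)/(s + 9) − 1| < eps.
(s - 3)/(s + 9) − 1 = ((s - 3) − (s + 9)) / ((s + 9)) = -12/((s + 9)).
For s > 0 we have s + 9 > s, so |(s - 3)/(s + 9) − 1| = 12/((s + 9)) < 12/(s) = 12/s.
Thus |(s - 3)/(s + 9) − 1| < eps whenever s > 12/eps.
Take M = 12/eps. If s > M then |(s - 3)/(s + 9) − 1| < 12/s < eps.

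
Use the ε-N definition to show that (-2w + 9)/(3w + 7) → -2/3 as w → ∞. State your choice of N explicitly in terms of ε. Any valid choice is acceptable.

N = (41/9)/ε

Let ε > 0 be given. We seek N > 0 such that w > N implies |(-2w + 9)/(3w + 7) + 2/3| < ε.
(-2w + 9)/(3w + 7) + 2/3 = (3(-2w + 9) − (-2)(3w + 7)) / (3(3w + 7)) = 41/(3(3w + 7)).
For w > 0 we have 3w + 7 > 3w, so |(-2w + 9)/(3w + 7) + 2/3| = 41/(3(3w + 7)) < 41/(3·3w) = (41/9)/w.
Thus |(-2w + 9)/(3w + 7) + 2/3| < ε whenever w > (41/9)/ε.
Take N = (41/9)/ε. If w > N then |(-2w + 9)/(3w + 7) + 2/3| < (41/9)/w < ε.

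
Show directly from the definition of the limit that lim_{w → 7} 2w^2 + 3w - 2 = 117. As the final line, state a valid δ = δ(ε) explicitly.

Let ε > 0. We want δ > 0 such that 0 < |w − 7| < δ implies |(2w^2 + 3w - 2) − 117| < ε.
(2w^2 + 3w - 2) − 117 = 2w^2 + 3w - 119 = (w − 7)(2w + 17).
So |(2w^2 + 3w - 2) − 117| = |w − 7|·|2w + 17|.
Assume first that |w − 7| < 2, so |w| < 9. Then |2w + 17| ≤ 2·9 + 17 = 35.
Hence |(2w^2 + 3w - 2) − 117| ≤ 35|w − 7| < ε provided |w − 7| < ε/35.
Choosing δ = min(2, ε/35) ensures both conditions, hence |(2w^2 + 3w - 2) − 117| < ε.

δ = min(2, ε/35)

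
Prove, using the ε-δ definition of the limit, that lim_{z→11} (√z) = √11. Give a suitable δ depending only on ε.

Fix ε > 0. We want δ > 0 such that 0 < |z − 11| < δ implies |√z − √11| < ε.
Multiplying by the conjugate, |√z − √11| = |z − 11|/(√z + √11).
Restrict δ ≤ 11 so that |z − 11| < 11 forces z > 0, and then √z + √11 > √11.
Hence |√z − √11| < |z − 11|/√11, which is < ε once |z − 11| < √11·ε.
Take δ = min(11, √11·ε). If 0 < |z − 11| < δ then z > 0 and |√z − √11| < |z − 11|/√11 < ε.

δ = min(11, √11·ε)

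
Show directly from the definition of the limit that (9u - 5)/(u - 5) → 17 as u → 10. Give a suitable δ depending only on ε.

δ = min(5/2, (5/16)ε)

Let ε > 0. We want δ > 0 with 0 < |u − 10| < δ ⇒ |(9u - 5)/(u - 5) − 17| < ε.
Combining over a common denominator, (9u - 5)/(u - 5) − 17 = [(9u - 5)·5 − 85·(u - 5)] / [5·(u - 5)] = -40(u − 10) / (5(u - 5)).
So |(9u - 5)/(u - 5) − 17| = 40|u − 10| / (5·|u − 5|).
Restrict δ ≤ 5/2. Then |u − 10| < 5/2 gives |u − 5| = |(u − 10) + 5| ≥ 5 − 5/2 = 5/2.
Hence |(9u - 5)/(u - 5) − 17| < 40|u − 10|/(5·(5/2)) = (16/5)|u − 10|, which is < ε once |u − 10| < (5/16)ε.
Take δ = min(5/2, (5/16)ε). Then 0 < |u − 10| < δ forces both bounds, so |(9u - 5)/(u - 5) − 17| < ε.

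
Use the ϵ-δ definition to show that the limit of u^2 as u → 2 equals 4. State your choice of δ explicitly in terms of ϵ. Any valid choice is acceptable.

δ = min(1, ϵ/5)

Suppose ϵ > 0. We seek δ > 0 with 0 < |u − 2| < δ ⇒ |u^2 − 4| < ϵ.
Factor: u^2 − 4 = (u − 2)(u + 2), so |u^2 − 4| = |u − 2|·|u + 2|.
Restrict δ ≤ 1. Then |u − 2| < 1 gives |u| < 3, so by the triangle inequality |u + 2| ≤ 3 + 2 = 5.
Hence |u^2 − 4| ≤ 5|u − 2|, which is < ϵ once |u − 2| < ϵ/5.
Take δ = min(1, ϵ/5). If 0 < |u − 2| < δ then both bounds hold and |u^2 − 4| ≤ 5|u − 2| < 5·(ϵ/5) = ϵ.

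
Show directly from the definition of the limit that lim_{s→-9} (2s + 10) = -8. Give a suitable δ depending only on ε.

Fix ε > 0. We need δ > 0 so that 0 < |s + 9| < δ implies |(2s + 10) + 8| < ε.
|(2s + 10) + 8| = |2s + 18| = 2|s + 9|.
So 2|s + 9| < ε exactly when |s + 9| < ε/2.
Choosing δ = ε/2 gives |(2s + 10) + 8| = 2|s + 9| < ε whenever |s + 9| < δ.

δ = ε/2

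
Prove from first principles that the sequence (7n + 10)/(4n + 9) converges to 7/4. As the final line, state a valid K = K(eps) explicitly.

K = (23/16)/eps

Suppose eps > 0. For n ≥ 1, |(7n + 10)/(4n + 9) − (7/4)| = |-23|/(4(4n + 9)) = 23/(4(4n + 9)).
Since 4n + 9 ≥ 4n for n ≥ 1, this is ≤ 23/(4·4n) = (23/16)/n.
So |(7n + 10)/(4n + 9) − (7/4)| < eps whenever n > (23/16)/eps.
Take K = (23/16)/eps. If n > K then |(7n + 10)/(4n + 9) − (7/4)| ≤ (23/16)/n < eps.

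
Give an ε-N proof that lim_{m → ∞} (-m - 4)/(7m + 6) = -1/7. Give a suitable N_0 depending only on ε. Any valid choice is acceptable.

N_0 = (22/49)/ε

Let ε > 0 be given. For m ≥ 1, |(-m - 4)/(7m + 6) + 1/7| = |-22|/(7(7m + 6)) = 22/(7(7m + 6)).
Since 7m + 6 ≥ 7m for m ≥ 1, this is ≤ 22/(7·7m) = (22/49)/m.
So |(-m - 4)/(7m + 6) + 1/7| < ε whenever m > (22/49)/ε.
Take N_0 = (22/49)/ε. If m > N_0 then |(-m - 4)/(7m + 6) + 1/7| ≤ (22/49)/m < ε.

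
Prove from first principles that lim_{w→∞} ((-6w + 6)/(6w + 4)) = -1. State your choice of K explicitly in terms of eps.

Suppose eps > 0. We seek K > 0 such that w > K implies |(-6w + 6)/(6w + 4) + 1| < eps.
(-6w + 6)/(6w + 4) + 1 = (6(-6w + 6) − (-6)(6w + 4)) / (6(6w + 4)) = 60/(6(6w + 4)).
For w > 0 we have 6w + 4 > 6w, so |(-6w + 6)/(6w + 4) + 1| = 60/(6(6w + 4)) < 60/(6·6w) = (5/3)/w.
Thus |(-6w + 6)/(6w + 4) + 1| < eps whenever w > (5/3)/eps.
Take K = (5/3)/eps. If w > K then |(-6w + 6)/(6w + 4) + 1| < (5/3)/w < eps.

K = (5/3)/eps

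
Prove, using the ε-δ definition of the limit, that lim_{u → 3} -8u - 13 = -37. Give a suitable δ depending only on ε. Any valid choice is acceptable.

Fix ε > 0. We need δ > 0 so that 0 < |u − 3| < δ implies |(-8u - 13) + 37| < ε.
|(-8u - 13) + 37| = |-8u + 24| = 8|u − 3|.
So 8|u − 3| < ε exactly when |u − 3| < ε/8.
Take δ = ε/8. If 0 < |u − 3| < δ then |(-8u - 13) + 37| = 8|u − 3| < 8·(ε/8) = ε.

δ = ε/8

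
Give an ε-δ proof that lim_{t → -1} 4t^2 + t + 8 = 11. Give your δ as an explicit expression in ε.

δ = min(1, ε/11)

Let ε > 0 be given. We want δ > 0 such that 0 < |t + 1| < δ implies |(4t^2 + t + 8) − 11| < ε.
(4t^2 + t + 8) − 11 = 4t^2 + t - 3 = (t + 1)(4t - 3).
So |(4t^2 + t + 8) − 11| = |t + 1|·|4t - 3|.
Assume first that |t + 1| < 1, so |t| < 2. Then |4t - 3| ≤ 4·2 + 3 = 11.
Hence |(4t^2 + t + 8) − 11| ≤ 11|t + 1| < ε provided |t + 1| < ε/11.
Choosing δ = min(1, ε/11) ensures both conditions, hence |(4t^2 + t + 8) − 11| < ε.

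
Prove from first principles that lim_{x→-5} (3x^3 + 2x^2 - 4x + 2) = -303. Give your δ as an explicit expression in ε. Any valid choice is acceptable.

Let ε > 0 be given. We want δ > 0 such that 0 < |x + 5| < δ implies |(3x^3 + 2x^2 - 4x + 2) + 303| < ε.
(3x^3 + 2x^2 - 4x + 2) + 303 = 3x^3 + 2x^2 - 4x + 305 = (x + 5)(3x^2 - 13x + 61).
So |(3x^3 + 2x^2 - 4x + 2) + 303| = |x + 5|·|3x^2 - 13x + 61|.
Assume first that |x + 5| < 1, so |x| < 6. Then |3x^2 - 13x + 61| ≤ 3·6^2 + 13·6 + 61 = 247.
Hence |(3x^3 + 2x^2 - 4x + 2) + 303| ≤ 247|x + 5| < ε provided |x + 5| < ε/247.
Choosing δ = min(1, ε/247) ensures both conditions, hence |(3x^3 + 2x^2 - 4x + 2) + 303| < ε.

δ = min(1, ε/247)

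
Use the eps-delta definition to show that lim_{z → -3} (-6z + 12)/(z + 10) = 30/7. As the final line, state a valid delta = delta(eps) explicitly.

Suppose eps > 0. We want delta > 0 with 0 < |z + 3| < delta ⇒ |(-6z + 12)/(z + 10) − (30/7)| < eps.
Combining over a common denominator, (-6z + 12)/(z + 10) − (30/7) = [(-6z + 12)·7 − 30·(z + 10)] / [7·(z + 10)] = -72(z + 3) / (7(z + 10)).
So |(-6z + 12)/(z + 10) − (30/7)| = 72|z + 3| / (7·|z + 10|).
Require delta ≤ 7/2, so |z + 10| ≥ |7| − |z + 3| > 7 − 7/2 = 7/2.
Hence |(-6z + 12)/(z + 10) − (30/7)| < 72|z + 3|/(7·(7/2)) = (144/49)|z + 3|, which is < eps once |z + 3| < (49/144)eps.
Take delta = min(7/2, (49/144)eps). Then 0 < |z + 3| < delta forces both bounds, so |(-6z + 12)/(z + 10) − (30/7)| < eps.

delta = min(7/2, (49/144)eps)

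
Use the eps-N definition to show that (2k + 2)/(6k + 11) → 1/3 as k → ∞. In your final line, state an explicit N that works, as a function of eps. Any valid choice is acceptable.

Fix eps > 0. For k ≥ 1, |(2k + 2)/(6k + 11) − (1/3)| = |-10|/(6(6k + 11)) = 10/(6(6k + 11)).
Since 6k + 11 ≥ 6k for k ≥ 1, this is ≤ 10/(6·6k) = (5/18)/k.
So |(2k + 2)/(6k + 11) − (1/3)| < eps whenever k > (5/18)/eps.
Take N = (5/18)/eps. If k > N then |(2k + 2)/(6k + 11) − (1/3)| ≤ (5/18)/k < eps.

N = (5/18)/eps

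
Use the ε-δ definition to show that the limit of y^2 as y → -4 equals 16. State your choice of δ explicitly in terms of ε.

δ = min(1, ε/9)

Suppose ε > 0. We seek δ > 0 with 0 < |y + 4| < δ ⇒ |y^2 − 16| < ε.
Factor: y^2 − 16 = (y + 4)(y - 4), so |y^2 − 16| = |y + 4|·|y - 4|.
Impose δ ≤ 1 so that |y| < 5; then |y - 4| ≤ 9.
Hence |y^2 − 16| ≤ 9|y + 4|, which is < ε once |y + 4| < ε/9.
Take δ = min(1, ε/9). If 0 < |y + 4| < δ then both bounds hold and |y^2 − 16| ≤ 9|y + 4| < 9·(ε/9) = ε.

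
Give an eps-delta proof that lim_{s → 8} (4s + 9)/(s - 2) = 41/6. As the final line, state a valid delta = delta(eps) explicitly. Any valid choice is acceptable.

delta = min(3, (18/17)eps)

Let eps > 0 be given. We want delta > 0 with 0 < |s − 8| < delta ⇒ |(4s + 9)/(s - 2) − (41/6)| < eps.
Combining over a common denominator, (4s + 9)/(s - 2) − (41/6) = [(4s + 9)·6 − 41·(s - 2)] / [6·(s - 2)] = -17(s − 8) / (6(s - 2)).
So |(4s + 9)/(s - 2) − (41/6)| = 17|s − 8| / (6·|s − 2|).
Require delta ≤ 3, so |s − 2| ≥ |6| − |s − 8| > 6 − 3 = 3.
Hence |(4s + 9)/(s - 2) − (41/6)| < 17|s − 8|/(6·3) = (17/18)|s − 8|, which is < eps once |s − 8| < (18/17)eps.
Take delta = min(3, (18/17)eps). Then 0 < |s − 8| < delta forces both bounds, so |(4s + 9)/(s - 2) − (41/6)| < eps.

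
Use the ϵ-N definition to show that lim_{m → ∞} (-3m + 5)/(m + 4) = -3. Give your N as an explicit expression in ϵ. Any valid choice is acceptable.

Let ϵ > 0 be given. For m ≥ 1, |(-3m + 5)/(m + 4) + 3| = |17|/((m + 4)) = 17/((m + 4)).
Since m + 4 ≥ m for m ≥ 1, this is ≤ 17/(m) = 17/m.
So |(-3m + 5)/(m + 4) + 3| < ϵ whenever m > 17/ϵ.
Take N = 17/ϵ. If m > N then |(-3m + 5)/(m + 4) + 3| ≤ 17/m < ϵ.

N = 17/ϵ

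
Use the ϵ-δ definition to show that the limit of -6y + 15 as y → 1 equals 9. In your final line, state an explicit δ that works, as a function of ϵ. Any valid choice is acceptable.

δ = ϵ/6

Let ϵ > 0 be given. We need δ > 0 so that 0 < |y − 1| < δ implies |(-6y + 15) − 9| < ϵ.
Since (-6y + 15) − 9 = -6(y − 1), we have |(-6y + 15) − 9| = 6|y − 1|.
Thus it suffices that |y − 1| < ϵ/6.
Choosing δ = ϵ/6 gives |(-6y + 15) − 9| = 6|y − 1| < ϵ whenever |y − 1| < δ.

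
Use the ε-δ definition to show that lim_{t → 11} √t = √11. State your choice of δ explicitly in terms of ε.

δ = min(11, √11·ε)

Let ε > 0 be given. We want δ > 0 such that 0 < |t − 11| < δ implies |√t − √11| < ε.
Rationalise: √t − √11 = (t − 11)/(√t + √11), so |√t − √11| = |t − 11|/(√t + √11).
Restrict δ ≤ 11 so that |t − 11| < 11 forces t > 0, and then √t + √11 > √11.
Hence |√t − √11| < |t − 11|/√11, which is < ε once |t − 11| < √11·ε.
Take δ = min(11, √11·ε). If 0 < |t − 11| < δ then t > 0 and |√t − √11| < |t − 11|/√11 < ε.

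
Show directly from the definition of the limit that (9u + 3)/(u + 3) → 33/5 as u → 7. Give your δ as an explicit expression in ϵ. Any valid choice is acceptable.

δ = min(5, (25/12)ϵ)

Let ϵ > 0. We want δ > 0 with 0 < |u − 7| < δ ⇒ |(9u + 3)/(u + 3) − (33/5)| < ϵ.
Combining over a common denominator, (9u + 3)/(u + 3) − (33/5) = [(9u + 3)·10 − 66·(u + 3)] / [10·(u + 3)] = 24(u − 7) / (10(u + 3)).
So |(9u + 3)/(u + 3) − (33/5)| = 24|u − 7| / (10·|u + 3|).
Restrict δ ≤ 5. Then |u − 7| < 5 gives |u + 3| = |(u − 7) + 10| ≥ 10 − 5 = 5.
Hence |(9u + 3)/(u + 3) − (33/5)| < 24|u − 7|/(10·5) = (12/25)|u − 7|, which is < ϵ once |u − 7| < (25/12)ϵ.
Take δ = min(5, (25/12)ϵ). Then 0 < |u − 7| < δ forces both bounds, so |(9u + 3)/(u + 3) − (33/5)| < ϵ.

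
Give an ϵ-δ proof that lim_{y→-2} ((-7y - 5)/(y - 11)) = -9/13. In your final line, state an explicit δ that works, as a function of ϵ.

Suppose ϵ > 0. We want δ > 0 with 0 < |y + 2| < δ ⇒ |(-7y - 5)/(y - 11) + 9/13| < ϵ.
Combining over a common denominator, (-7y - 5)/(y - 11) + 9/13 = [(-7y - 5)·(-13) − 9·(y - 11)] / [(-13)·(y - 11)] = 82(y + 2) / ((-13)(y - 11)).
So |(-7y - 5)/(y - 11) + 9/13| = 82|y + 2| / (13·|y − 11|).
Require δ ≤ 13/2, so |y − 11| ≥ |-13| − |y + 2| > 13 − 13/2 = 13/2.
Hence |(-7y - 5)/(y - 11) + 9/13| < 82|y + 2|/(13·(13/2)) = (164/169)|y + 2|, which is < ϵ once |y + 2| < (169/164)ϵ.
Take δ = min(13/2, (169/164)ϵ). Then 0 < |y + 2| < δ forces both bounds, so |(-7y - 5)/(y - 11) + 9/13| < ϵ.

δ = min(13/2, (169/164)ϵ)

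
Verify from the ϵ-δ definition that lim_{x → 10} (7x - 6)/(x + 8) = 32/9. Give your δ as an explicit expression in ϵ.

δ = min(9, (81/31)ϵ)

Fix ϵ > 0. We want δ > 0 with 0 < |x − 10| < δ ⇒ |(7x - 6)/(x + 8) − (32/9)| < ϵ.
Combining over a common denominator, (7x - 6)/(x + 8) − (32/9) = [(7x - 6)·18 − 64·(x + 8)] / [18·(x + 8)] = 62(x − 10) / (18(x + 8)).
So |(7x - 6)/(x + 8) − (32/9)| = 62|x − 10| / (18·|x + 8|).
Require δ ≤ 9, so |x + 8| ≥ |18| − |x − 10| > 18 − 9 = 9.
Hence |(7x - 6)/(x + 8) − (32/9)| < 62|x − 10|/(18·9) = (31/81)|x − 10|, which is < ϵ once |x − 10| < (81/31)ϵ.
Take δ = min(9, (81/31)ϵ). Then 0 < |x − 10| < δ forces both bounds, so |(7x - 6)/(x + 8) − (32/9)| < ϵ.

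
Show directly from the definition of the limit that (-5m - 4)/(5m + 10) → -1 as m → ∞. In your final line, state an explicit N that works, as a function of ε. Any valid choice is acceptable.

N = (6/5)/ε

Suppose ε > 0. For m ≥ 1, |(-5m - 4)/(5m + 10) + 1| = |30|/(5(5m + 10)) = 30/(5(5m + 10)).
Since 5m + 10 ≥ 5m for m ≥ 1, this is ≤ 30/(5·5m) = (6/5)/m.
So |(-5m - 4)/(5m + 10) + 1| < ε whenever m > (6/5)/ε.
Take N = (6/5)/ε. If m > N then |(-5m - 4)/(5m + 10) + 1| ≤ (6/5)/m < ε.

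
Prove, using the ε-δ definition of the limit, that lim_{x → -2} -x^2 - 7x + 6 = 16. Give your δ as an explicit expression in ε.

δ = min(1, ε/8)

Let ε > 0. We want δ > 0 such that 0 < |x + 2| < δ implies |(-x^2 - 7x + 6) − 16| < ε.
(-x^2 - 7x + 6) − 16 = -x^2 - 7x - 10 = (x + 2)(-x - 5).
So |(-x^2 - 7x + 6) − 16| = |x + 2|·|-x - 5|.
Assume first that |x + 2| < 1, so |x| < 3. Then |-x - 5| ≤ 3 + 5 = 8.
Hence |(-x^2 - 7x + 6) − 16| ≤ 8|x + 2| < ε provided |x + 2| < ε/8.
Choosing δ = min(1, ε/8) ensures both conditions, hence |(-x^2 - 7x + 6) − 16| < ε.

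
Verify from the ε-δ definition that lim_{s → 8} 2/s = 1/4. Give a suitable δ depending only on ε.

δ = min(4, 16ε)

Suppose ε > 0. We seek δ > 0 such that 0 < |s − 8| < δ implies |2/s − (1/4)| < ε.
|2/s − (1/4)| = 2·|8 − s|/(8·|s|) = 2|s − 8|/(8|s|).
Restrict δ ≤ 4. Then |s − 8| < 4 gives |s| > 4, so 8|s| > 32.
Then |2/s − (1/4)| < 2|s − 8|/32, which is < ε when |s − 8| < 16ε.
Take δ = min(4, 16ε). Then 0 < |s − 8| < δ gives both |s − 8| < 4 and |s − 8| < 16ε, so |2/s − (1/4)| < ε.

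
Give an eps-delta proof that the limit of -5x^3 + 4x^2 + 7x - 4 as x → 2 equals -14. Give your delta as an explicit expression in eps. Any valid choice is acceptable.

Suppose eps > 0. We want delta > 0 such that 0 < |x − 2| < delta implies |(-5x^3 + 4x^2 + 7x - 4) + 14| < eps.
(-5x^3 + 4x^2 + 7x - 4) + 14 = -5x^3 + 4x^2 + 7x + 10 = (x − 2)(-5x^2 - 6x - 5).
So |(-5x^3 + 4x^2 + 7x - 4) + 14| = |x − 2|·|-5x^2 - 6x - 5|.
Require delta ≤ 1. Then |x − 2| < 1 gives |x| < 3, and by the triangle inequality |-5x^2 - 6x - 5| ≤ 5·3^2 + 6·3 + 5 = 68.
Hence |(-5x^3 + 4x^2 + 7x - 4) + 14| ≤ 68|x − 2| < eps provided |x − 2| < eps/68.
Choosing delta = min(1, eps/68) ensures both conditions, hence |(-5x^3 + 4x^2 + 7x - 4) + 14| < eps.

delta = min(1, eps/68)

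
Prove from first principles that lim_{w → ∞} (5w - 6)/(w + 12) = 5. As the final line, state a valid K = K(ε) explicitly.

Let ε > 0 be given. We seek K > 0 such that w > K implies |(5w - 6)/(w + 12) − 5| < ε.
(5w - 6)/(w + 12) − 5 = ((5w - 6) − 5(w + 12)) / ((w + 12)) = -66/((w + 12)).
For w > 0 we have w + 12 > w, so |(5w - 6)/(w + 12) − 5| = 66/((w + 12)) < 66/(w) = 66/w.
Thus |(5w - 6)/(w + 12) − 5| < ε whenever w > 66/ε.
Take K = 66/ε. If w > K then |(5w - 6)/(w + 12) − 5| < 66/w < ε.

K = 66/ε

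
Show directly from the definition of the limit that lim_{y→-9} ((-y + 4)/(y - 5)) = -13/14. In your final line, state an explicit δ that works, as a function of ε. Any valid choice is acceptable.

δ = min(7, 98ε)

Fix ε > 0. We want δ > 0 with 0 < |y + 9| < δ ⇒ |(-y + 4)/(y - 5) + 13/14| < ε.
Combining over a common denominator, (-y + 4)/(y - 5) + 13/14 = [(-y + 4)·(-14) − 13·(y - 5)] / [(-14)·(y - 5)] = 1(y + 9) / ((-14)(y - 5)).
So |(-y + 4)/(y - 5) + 13/14| = |y + 9| / (14·|y − 5|).
Require δ ≤ 7, so |y − 5| ≥ |-14| − |y + 9| > 14 − 7 = 7.
Hence |(-y + 4)/(y - 5) + 13/14| < |y + 9|/(14·7) = (1/98)|y + 9|, which is < ε once |y + 9| < 98ε.
Take δ = min(7, 98ε). Then 0 < |y + 9| < δ forces both bounds, so |(-y + 4)/(y - 5) + 13/14| < ε.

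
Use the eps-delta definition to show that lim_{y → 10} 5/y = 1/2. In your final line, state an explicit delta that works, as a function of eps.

delta = min(5, 10eps)

Let eps > 0. We seek delta > 0 such that 0 < |y − 10| < delta implies |5/y − (1/2)| < eps.
|5/y − (1/2)| = 5·|10 − y|/(10·|y|) = 5|y − 10|/(10|y|).
Restrict delta ≤ 5. Then |y − 10| < 5 gives |y| > 5, so 10|y| > 50.
Then |5/y − (1/2)| < 5|y − 10|/50, which is < eps when |y − 10| < 10eps.
Take delta = min(5, 10eps). Then 0 < |y − 10| < delta gives both |y − 10| < 5 and |y − 10| < 10eps, so |5/y − (1/2)| < eps.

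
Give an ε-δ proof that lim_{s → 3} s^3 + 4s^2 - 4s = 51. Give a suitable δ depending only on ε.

Let ε > 0. We want δ > 0 such that 0 < |s − 3| < δ implies |(s^3 + 4s^2 - 4s) − 51| < ε.
(s^3 + 4s^2 - 4s) − 51 = s^3 + 4s^2 - 4s - 51 = (s − 3)(s^2 + 7s + 17).
So |(s^3 + 4s^2 - 4s) − 51| = |s − 3|·|s^2 + 7s + 17|.
Require δ ≤ 2. Then |s − 3| < 2 gives |s| < 5, and by the triangle inequality |s^2 + 7s + 17| ≤ 5^2 + 7·5 + 17 = 77.
Hence |(s^3 + 4s^2 - 4s) − 51| ≤ 77|s − 3| < ε provided |s − 3| < ε/77.
Choosing δ = min(2, ε/77) ensures both conditions, hence |(s^3 + 4s^2 - 4s) − 51| < ε.

δ = min(2, ε/77)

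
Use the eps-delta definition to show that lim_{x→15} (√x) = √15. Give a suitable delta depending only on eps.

delta = min(15, √15·eps)

Suppose eps > 0. We want delta > 0 such that 0 < |x − 15| < delta implies |√x − √15| < eps.
Multiplying by the conjugate, |√x − √15| = |x − 15|/(√x + √15).
Restrict delta ≤ 15 so that |x − 15| < 15 forces x > 0, and then √x + √15 > √15.
Hence |√x − √15| < |x − 15|/√15, which is < eps once |x − 15| < √15·eps.
Take delta = min(15, √15·eps). If 0 < |x − 15| < delta then x > 0 and |√x − √15| < |x − 15|/√15 < eps.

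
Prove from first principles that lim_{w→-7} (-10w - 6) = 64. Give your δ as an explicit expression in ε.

Let ε > 0 be given. We need δ > 0 so that 0 < |w + 7| < δ implies |(-10w - 6) − 64| < ε.
Since (-10w - 6) − 64 = -10(w + 7), we have |(-10w - 6) − 64| = 10|w + 7|.
Thus it suffices that |w + 7| < ε/10.
Take δ = ε/10. If 0 < |w + 7| < δ then |(-10w - 6) − 64| = 10|w + 7| < 10·(ε/10) = ε.

δ = ε/10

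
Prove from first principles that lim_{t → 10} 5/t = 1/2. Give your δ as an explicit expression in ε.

δ = min(5, 10ε)

Fix ε > 0. We seek δ > 0 such that 0 < |t − 10| < δ implies |5/t − (1/2)| < ε.
|5/t − (1/2)| = 5·|10 − t|/(10·|t|) = 5|t − 10|/(10|t|).
Restrict δ ≤ 5. Then |t − 10| < 5 gives |t| > 5, so 10|t| > 50.
Then |5/t − (1/2)| < 5|t − 10|/50, which is < ε when |t − 10| < 10ε.
Take δ = min(5, 10ε). Then 0 < |t − 10| < δ gives both |t − 10| < 5 and |t − 10| < 10ε, so |5/t − (1/2)| < ε.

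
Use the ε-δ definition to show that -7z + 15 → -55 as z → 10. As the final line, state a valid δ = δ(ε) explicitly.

δ = ε/7

Let ε > 0. We need δ > 0 so that 0 < |z − 10| < δ implies |(-7z + 15) + 55| < ε.
|(-7z + 15) + 55| = |-7z + 70| = 7|z − 10|.
So 7|z − 10| < ε exactly when |z − 10| < ε/7.
Choosing δ = ε/7 gives |(-7z + 15) + 55| = 7|z − 10| < ε whenever |z − 10| < δ.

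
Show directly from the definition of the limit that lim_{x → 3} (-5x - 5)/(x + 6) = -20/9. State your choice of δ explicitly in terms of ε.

Fix ε > 0. We want δ > 0 with 0 < |x − 3| < δ ⇒ |(-5x - 5)/(x + 6) + 20/9| < ε.
Combining over a common denominator, (-5x - 5)/(x + 6) + 20/9 = [(-5x - 5)·9 − (-20)·(x + 6)] / [9·(x + 6)] = -25(x − 3) / (9(x + 6)).
So |(-5x - 5)/(x + 6) + 20/9| = 25|x − 3| / (9·|x + 6|).
Require δ ≤ 9/2, so |x + 6| ≥ |9| − |x − 3| > 9 − 9/2 = 9/2.
Hence |(-5x - 5)/(x + 6) + 20/9| < 25|x − 3|/(9·(9/2)) = (50/81)|x − 3|, which is < ε once |x − 3| < (81/50)ε.
Take δ = min(9/2, (81/50)ε). Then 0 < |x − 3| < δ forces both bounds, so |(-5x - 5)/(x + 6) + 20/9| < ε.

δ = min(9/2, (81/50)ε)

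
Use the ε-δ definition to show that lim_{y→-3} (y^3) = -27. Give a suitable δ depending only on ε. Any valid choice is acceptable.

Let ε > 0 be given. We seek δ > 0 with 0 < |y + 3| < δ ⇒ |y^3 + 27| < ε.
Factor: y^3 + 27 = (y + 3)(y^2 - 3y + 9), so |y^3 + 27| = |y + 3|·|y^2 - 3y + 9|.
Impose δ ≤ 1 so that |y| < 4; then |y^2 - 3y + 9| ≤ 37.
Hence |y^3 + 27| ≤ 37|y + 3|, which is < ε once |y + 3| < ε/37.
Take δ = min(1, ε/37). If 0 < |y + 3| < δ then both bounds hold and |y^3 + 27| ≤ 37|y + 3| < 37·(ε/37) = ε.

δ = min(1, ε/37)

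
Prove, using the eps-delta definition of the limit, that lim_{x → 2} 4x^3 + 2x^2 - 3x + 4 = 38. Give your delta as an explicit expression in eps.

delta = min(2, eps/121)

Let eps > 0. We want delta > 0 such that 0 < |x − 2| < delta implies |(4x^3 + 2x^2 - 3x + 4) − 38| < eps.
(4x^3 + 2x^2 - 3x + 4) − 38 = 4x^3 + 2x^2 - 3x - 34 = (x − 2)(4x^2 + 10x + 17).
So |(4x^3 + 2x^2 - 3x + 4) − 38| = |x − 2|·|4x^2 + 10x + 17|.
Require delta ≤ 2. Then |x − 2| < 2 gives |x| < 4, and by the triangle inequality |4x^2 + 10x + 17| ≤ 4·4^2 + 10·4 + 17 = 121.
Hence |(4x^3 + 2x^2 - 3x + 4) − 38| ≤ 121|x − 2| < eps provided |x − 2| < eps/121.
Take delta = min(2, eps/121). Then 0 < |x − 2| < delta gives both |x − 2| < 2 and |x − 2| < eps/121, so |(4x^3 + 2x^2 - 3x + 4) − 38| < eps.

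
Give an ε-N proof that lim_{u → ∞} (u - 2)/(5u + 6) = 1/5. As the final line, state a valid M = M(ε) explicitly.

Suppose ε > 0. We seek M > 0 such that u > M implies |(u - 2)/(5u + 6) − (1/5)| < ε.
(u - 2)/(5u + 6) − (1/5) = (5(u - 2) − (5u + 6)) / (5(5u + 6)) = -16/(5(5u + 6)).
For u > 0 we have 5u + 6 > 5u, so |(u - 2)/(5u + 6) − (1/5)| = 16/(5(5u + 6)) < 16/(5·5u) = (16/25)/u.
Thus |(u - 2)/(5u + 6) − (1/5)| < ε whenever u > (16/25)/ε.
Take M = (16/25)/ε. If u > M then |(u - 2)/(5u + 6) − (1/5)| < (16/25)/u < ε.

M = (16/25)/ε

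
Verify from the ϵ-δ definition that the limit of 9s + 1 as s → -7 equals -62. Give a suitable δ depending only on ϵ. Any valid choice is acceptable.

Let ϵ > 0 be given. We need δ > 0 so that 0 < |s + 7| < δ implies |(9s + 1) + 62| < ϵ.
Since (9s + 1) + 62 = 9(s + 7), we have |(9s + 1) + 62| = 9|s + 7|.
Thus it suffices that |s + 7| < ϵ/9.
Take δ = ϵ/9. If 0 < |s + 7| < δ then |(9s + 1) + 62| = 9|s + 7| < 9·(ϵ/9) = ϵ.

δ = ϵ/9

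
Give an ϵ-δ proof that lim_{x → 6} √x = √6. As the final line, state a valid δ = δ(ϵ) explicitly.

Fix ϵ > 0. We want δ > 0 such that 0 < |x − 6| < δ implies |√x − √6| < ϵ.
Multiplying by the conjugate, |√x − √6| = |x − 6|/(√x + √6).
Restrict δ ≤ 6 so that |x − 6| < 6 forces x > 0, and then √x + √6 > √6.
Hence |√x − √6| < |x − 6|/√6, which is < ϵ once |x − 6| < √6·ϵ.
Take δ = min(6, √6·ϵ). If 0 < |x − 6| < δ then x > 0 and |√x − √6| < |x − 6|/√6 < ϵ.

δ = min(6, √6·ϵ)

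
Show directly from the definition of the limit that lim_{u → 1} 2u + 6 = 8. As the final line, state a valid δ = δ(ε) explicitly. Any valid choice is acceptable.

Let ε > 0 be given. We need δ > 0 so that 0 < |u − 1| < δ implies |(2u + 6) − 8| < ε.
|(2u + 6) − 8| = |2u - 2| = 2|u − 1|.
So 2|u − 1| < ε exactly when |u − 1| < ε/2.
Choosing δ = ε/2 gives |(2u + 6) − 8| = 2|u − 1| < ε whenever |u − 1| < δ.

δ = ε/2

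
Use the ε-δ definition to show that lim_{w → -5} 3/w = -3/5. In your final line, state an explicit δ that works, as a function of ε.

Let ε > 0. We seek δ > 0 such that 0 < |w + 5| < δ implies |3/w + 3/5| < ε.
|3/w + 3/5| = 3·|-5 − w|/(5·|w|) = 3|w + 5|/(5|w|).
Restrict δ ≤ 5/2. Then |w + 5| < 5/2 gives |w| > 5/2, so 5|w| > 25/2.
Then |3/w + 3/5| < 3|w + 5|/(25/2), which is < ε when |w + 5| < (25/6)ε.
Take δ = min(5/2, (25/6)ε). Then 0 < |w + 5| < δ gives both |w + 5| < 5/2 and |w + 5| < (25/6)ε, so |3/w + 3/5| < ε.

δ = min(5/2, (25/6)ε)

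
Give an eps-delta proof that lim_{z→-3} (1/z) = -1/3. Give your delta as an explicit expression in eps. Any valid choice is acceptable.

delta = min(3/2, (9/2)eps)

Fix eps > 0. We seek delta > 0 such that 0 < |z + 3| < delta implies |1/z + 1/3| < eps.
|1/z + 1/3| = |-3 − z|/(3·|z|) = |z + 3|/(3|z|).
Require delta ≤ 3/2 so that |z| > 3 − 3/2 = 3/2, hence 3|z| > 9/2.
Then |1/z + 1/3| < |z + 3|/(9/2), which is < eps when |z + 3| < (9/2)eps.
Take delta = min(3/2, (9/2)eps). Then 0 < |z + 3| < delta gives both |z + 3| < 3/2 and |z + 3| < (9/2)eps, so |1/z + 1/3| < eps.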